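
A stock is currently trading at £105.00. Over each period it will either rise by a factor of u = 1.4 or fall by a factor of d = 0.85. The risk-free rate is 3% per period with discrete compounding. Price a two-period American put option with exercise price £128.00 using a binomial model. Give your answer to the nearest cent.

£25.94

Risk-neutral probability p = (1 + 0.03 − 0.85)/(1.4 − 0.85) = 0.1800/0.5500 = 0.3273
Terminal stock prices: S_uu = 205.8, S_ud = 125, S_dd = 75.86
Terminal payoffs (K − S): max(-77.8, 0) = 0, max(3.05, 0) = 3.05, max(52.14, 0) = 52.14
Node u (S = 147): continuation = 1/1.03·[0.3273·0.0000 + 0.6727·3.0500] = 1.9921; exercise value = 0.0000 ≤ continuation, so V_u = 1.9921
Node d (S = 89.25): continuation = 1/1.03·[0.3273·3.0500 + 0.6727·52.1375] = 35.0218; exercise value = 38.7500 > continuation, so V_d = 38.7500 (exercise)
Node 0 (S = 105): continuation = 1/1.03·[0.3273·1.9921 + 0.6727·38.7500] = 25.9419; exercise value = 23.0000 ≤ continuation, so V_0 = 25.9419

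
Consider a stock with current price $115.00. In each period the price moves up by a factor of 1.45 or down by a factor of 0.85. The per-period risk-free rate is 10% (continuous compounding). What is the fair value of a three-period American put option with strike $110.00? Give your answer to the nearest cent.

Risk-neutral probability p = (e^0.1 − 0.85)/(1.45 − 0.85) = 0.2552/0.6000 = 0.4253
Terminal stock prices: S_uuu = 350.6, S_uud = 205.5, S_udd = 120.5, S_ddd = 70.62
Terminal payoffs (K − S): max(-240.6, 0) = 0, max(-95.52, 0) = 0, max(-10.48, 0) = 0, max(39.38, 0) = 39.38
Node uu (S = 241.8): continuation = e^(−0.1)·[0.4253·0.0000 + 0.5747·0.0000] = 0.0000; exercise value = 0.0000 ≤ continuation, so V_uu = 0.0000
Node ud (S = 141.7): continuation = e^(−0.1)·[0.4253·0.0000 + 0.5747·0.0000] = 0.0000; exercise value = 0.0000 ≤ continuation, so V_ud = 0.0000
Node dd (S = 83.09): continuation = e^(−0.1)·[0.4253·0.0000 + 0.5747·39.3756] = 20.4763; exercise value = 26.9125 > continuation, so V_dd = 26.9125 (exercise)
Node u (S = 166.8): continuation = e^(−0.1)·[0.4253·0.0000 + 0.5747·0.0000] = 0.0000; exercise value = 0.0000 ≤ continuation, so V_u = 0.0000
Node d (S = 97.75): continuation = e^(−0.1)·[0.4253·0.0000 + 0.5747·26.9125] = 13.9951; exercise value = 12.2500 ≤ continuation, so V_d = 13.9951
Node 0 (S = 115): continuation = e^(−0.1)·[0.4253·0.0000 + 0.5747·13.9951] = 7.2778; exercise value = 0.0000 ≤ continuation, so V_0 = 7.2778

$7.28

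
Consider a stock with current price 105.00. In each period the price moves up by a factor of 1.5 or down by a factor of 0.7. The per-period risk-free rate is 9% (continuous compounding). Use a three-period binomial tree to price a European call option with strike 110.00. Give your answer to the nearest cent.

37.93

Risk-neutral probability p = (e^0.09 − 0.7)/(1.5 − 0.7) = 0.3942/0.8000 = 0.4927
Terminal stock prices: S_uuu = 354.4, S_uud = 165.4, S_udd = 77.17, S_ddd = 36.01
Terminal payoffs (S − K): max(244.4, 0) = 244.4, max(55.38, 0) = 55.38, max(-32.83, 0) = 0, max(-73.99, 0) = 0
Node uu (S = 236.2): V_uu = e^(−0.09)·[0.4927·244.3750 + 0.5073·55.3750] = 135.7176
Node ud (S = 110.2): V_ud = e^(−0.09)·[0.4927·55.3750 + 0.5073·0.0000] = 24.9359
Node dd (S = 51.45): V_dd = e^(−0.09)·[0.4927·0.0000 + 0.5073·0.0000] = 0.0000
Node u (S = 157.5): V_u = e^(−0.09)·[0.4927·135.7176 + 0.5073·24.9359] = 72.6758
Node d (S = 73.5): V_d = e^(−0.09)·[0.4927·24.9359 + 0.5073·0.0000] = 11.2289
Node 0 (S = 105): V_0 = e^(−0.09)·[0.4927·72.6758 + 0.5073·11.2289] = 37.9326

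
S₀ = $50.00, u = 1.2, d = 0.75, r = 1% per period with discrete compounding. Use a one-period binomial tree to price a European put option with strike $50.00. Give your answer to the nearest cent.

$5.23

Risk-neutral probability p = (1 + 0.01 − 0.75)/(1.2 − 0.75) = 0.2600/0.4500 = 0.5778
Terminal stock prices: S_u = 60, S_d = 37.5
Terminal payoffs (K − S): max(-10, 0) = 0, max(12.5, 0) = 12.5
Node 0 (S = 50): V_0 = 1/1.01·[0.5778·0.0000 + 0.4222·12.5000] = 5.2255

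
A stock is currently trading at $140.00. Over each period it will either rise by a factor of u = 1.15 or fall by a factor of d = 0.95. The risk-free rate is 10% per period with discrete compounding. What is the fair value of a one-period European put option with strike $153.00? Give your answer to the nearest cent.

$4.55

Risk-neutral probability p = (1 + 0.1 − 0.95)/(1.15 − 0.95) = 0.1500/0.2000 = 0.7500
Terminal stock prices: S_u = 161, S_d = 133
Terminal payoffs (K − S): max(-8, 0) = 0, max(20, 0) = 20
Node 0 (S = 140): V_0 = 1/1.1·[0.7500·0.0000 + 0.2500·20.0000] = 4.5455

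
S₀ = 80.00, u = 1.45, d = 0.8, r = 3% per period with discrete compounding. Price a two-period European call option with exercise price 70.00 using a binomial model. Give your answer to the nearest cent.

Risk-neutral probability p = (1 + 0.03 − 0.8)/(1.45 − 0.8) = 0.2300/0.6500 = 0.3538
Terminal stock prices: S_uu = 168.2, S_ud = 92.8, S_dd = 51.2
Terminal payoffs (S − K): max(98.2, 0) = 98.2, max(22.8, 0) = 22.8, max(-18.8, 0) = 0
Node u (S = 116): V_u = 1/1.03·[0.3538·98.2000 + 0.6462·22.8000] = 48.0388
Node d (S = 64): V_d = 1/1.03·[0.3538·22.8000 + 0.6462·0.0000] = 7.8327
Node 0 (S = 80): V_0 = 1/1.03·[0.3538·48.0388 + 0.6462·7.8327] = 21.4170

21.42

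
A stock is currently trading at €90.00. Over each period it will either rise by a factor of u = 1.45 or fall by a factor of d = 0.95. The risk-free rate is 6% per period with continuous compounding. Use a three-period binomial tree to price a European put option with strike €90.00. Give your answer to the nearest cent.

Risk-neutral probability p = (e^0.06 − 0.95)/(1.45 − 0.95) = 0.1118/0.5000 = 0.2237
Terminal stock prices: S_uuu = 274.4, S_uud = 179.8, S_udd = 117.8, S_ddd = 77.16
Terminal payoffs (K − S): max(-184.4, 0) = 0, max(-89.76, 0) = 0, max(-27.78, 0) = 0, max(12.84, 0) = 12.84
Node uu (S = 189.2): V_uu = e^(−0.06)·[0.2237·0.0000 + 0.7763·0.0000] = 0.0000
Node ud (S = 124): V_ud = e^(−0.06)·[0.2237·0.0000 + 0.7763·0.0000] = 0.0000
Node dd (S = 81.22): V_dd = e^(−0.06)·[0.2237·0.0000 + 0.7763·12.8363] = 9.3848
Node u (S = 130.5): V_u = e^(−0.06)·[0.2237·0.0000 + 0.7763·0.0000] = 0.0000
Node d (S = 85.5): V_d = e^(−0.06)·[0.2237·0.0000 + 0.7763·9.3848] = 6.8614
Node 0 (S = 90): V_0 = e^(−0.06)·[0.2237·0.0000 + 0.7763·6.8614] = 5.0165

€5.02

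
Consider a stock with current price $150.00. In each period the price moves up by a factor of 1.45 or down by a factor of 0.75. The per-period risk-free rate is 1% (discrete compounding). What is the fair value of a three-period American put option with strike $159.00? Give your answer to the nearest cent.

Risk-neutral probability p = (1 + 0.01 − 0.75)/(1.45 − 0.75) = 0.2600/0.7000 = 0.3714
Terminal stock prices: S_uuu = 457.3, S_uud = 236.5, S_udd = 122.3, S_ddd = 63.28
Terminal payoffs (K − S): max(-298.3, 0) = 0, max(-77.53, 0) = 0, max(36.66, 0) = 36.66, max(95.72, 0) = 95.72
Node uu (S = 315.4): continuation = 1/1.01·[0.3714·0.0000 + 0.6286·0.0000] = 0.0000; exercise value = 0.0000 ≤ continuation, so V_uu = 0.0000
Node ud (S = 163.1): continuation = 1/1.01·[0.3714·0.0000 + 0.6286·36.6562] = 22.8129; exercise value = 0.0000 ≤ continuation, so V_ud = 22.8129
Node dd (S = 84.38): continuation = 1/1.01·[0.3714·36.6562 + 0.6286·95.7188] = 73.0507; exercise value = 74.6250 > continuation, so V_dd = 74.6250 (exercise)
Node u (S = 217.5): continuation = 1/1.01·[0.3714·0.0000 + 0.6286·22.8129] = 14.1976; exercise value = 0.0000 ≤ continuation, so V_u = 14.1976
Node d (S = 112.5): continuation = 1/1.01·[0.3714·22.8129 + 0.6286·74.6250] = 54.8322; exercise value = 46.5000 ≤ continuation, so V_d = 54.8322
Node 0 (S = 150): continuation = 1/1.01·[0.3714·14.1976 + 0.6286·54.8322] = 39.3459; exercise value = 9.0000 ≤ continuation, so V_0 = 39.3459

$39.35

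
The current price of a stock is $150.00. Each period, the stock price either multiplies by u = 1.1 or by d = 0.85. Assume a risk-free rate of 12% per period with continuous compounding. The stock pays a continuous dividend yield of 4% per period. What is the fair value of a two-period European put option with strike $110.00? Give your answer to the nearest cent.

$0.01

Per-period risk-free factor R = e^0.12 = 1.1275; dividend-adjusted growth = e^(0.12−0.04) = 1.0833.
Risk-neutral probability p = (1.0833 − 0.85)/(1.1 − 0.85) = 0.2333/0.2500 = 0.9331
Terminal stock prices: S_uu = 181.5, S_ud = 140.2, S_dd = 108.4
Terminal payoffs (K − S): max(-71.5, 0) = 0, max(-30.25, 0) = 0, max(1.625, 0) = 1.625
Node u (S = 165): V_u = e^(−0.12)·[0.9331·0.0000 + 0.0669·0.0000] = 0.0000
Node d (S = 127.5): V_d = e^(−0.12)·[0.9331·0.0000 + 0.0669·1.6250] = 0.0963
Node 0 (S = 150): V_0 = e^(−0.12)·[0.9331·0.0000 + 0.0669·0.0963] = 0.0057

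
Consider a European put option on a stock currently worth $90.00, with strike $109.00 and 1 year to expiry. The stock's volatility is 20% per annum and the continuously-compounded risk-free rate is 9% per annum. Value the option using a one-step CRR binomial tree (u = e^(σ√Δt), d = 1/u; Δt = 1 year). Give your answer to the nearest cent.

CRR parameters: u = e^(σ√Δt) = e^(0.2·√1) = 1.2214, d = 1/u = 0.8187
Per-period rate: rΔt = 0.09·1 = 0.09, so R = e^0.09 = 1.0942
Risk-neutral probability p = (e^0.09 − 0.8187)/(1.2214 − 0.8187) = 0.2754/0.4027 = 0.6840
Terminal stock prices: S_u = 109.9, S_d = 73.69
Terminal payoffs (K − S): max(-0.9262, 0) = 0, max(35.31, 0) = 35.31
Node 0 (S = 90): V_0 = e^(−0.09)·[0.6840·0.0000 + 0.3160·35.3142] = 10.1976

$10.20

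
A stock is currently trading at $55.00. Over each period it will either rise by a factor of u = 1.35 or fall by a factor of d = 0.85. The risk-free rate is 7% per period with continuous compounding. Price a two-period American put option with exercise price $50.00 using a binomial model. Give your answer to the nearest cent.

Risk-neutral probability p = (e^0.07 − 0.85)/(1.35 − 0.85) = 0.2225/0.5000 = 0.4450
Terminal stock prices: S_uu = 100.2, S_ud = 63.11, S_dd = 39.74
Terminal payoffs (K − S): max(-50.24, 0) = 0, max(-13.11, 0) = 0, max(10.26, 0) = 10.26
Node u (S = 74.25): continuation = e^(−0.07)·[0.4450·0.0000 + 0.5550·0.0000] = 0.0000; exercise value = 0.0000 ≤ continuation, so V_u = 0.0000
Node d (S = 46.75): continuation = e^(−0.07)·[0.4450·0.0000 + 0.5550·10.2625] = 5.3105; exercise value = 3.2500 ≤ continuation, so V_d = 5.3105
Node 0 (S = 55): continuation = e^(−0.07)·[0.4450·0.0000 + 0.5550·5.3105] = 2.7480; exercise value = 0.0000 ≤ continuation, so V_0 = 2.7480

$2.75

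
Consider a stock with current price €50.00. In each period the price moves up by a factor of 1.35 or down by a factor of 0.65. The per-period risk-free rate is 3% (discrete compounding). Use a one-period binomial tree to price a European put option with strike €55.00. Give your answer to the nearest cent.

€9.99

Risk-neutral probability p = (1 + 0.03 − 0.65)/(1.35 − 0.65) = 0.3800/0.7000 = 0.5429
Terminal stock prices: S_u = 67.5, S_d = 32.5
Terminal payoffs (K − S): max(-12.5, 0) = 0, max(22.5, 0) = 22.5
Node 0 (S = 50): V_0 = 1/1.03·[0.5429·0.0000 + 0.4571·22.5000] = 9.9861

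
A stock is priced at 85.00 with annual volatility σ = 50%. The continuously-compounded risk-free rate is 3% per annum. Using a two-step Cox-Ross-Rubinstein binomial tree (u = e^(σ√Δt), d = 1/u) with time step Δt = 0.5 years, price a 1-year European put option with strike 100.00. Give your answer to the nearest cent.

25.24

CRR parameters: u = e^(σ√Δt) = e^(0.5·√0.5) = 1.4241, d = 1/u = 0.7022
Per-period rate: rΔt = 0.03·0.5 = 0.015, so R = e^0.015 = 1.0151
Risk-neutral probability p = (e^0.015 − 0.7022)/(1.4241 − 0.7022) = 0.3129/0.7219 = 0.4335
Terminal stock prices: S_uu = 172.4, S_ud = 85, S_dd = 41.91
Terminal payoffs (K − S): max(-72.39, 0) = 0, max(15, 0) = 15, max(58.09, 0) = 58.09
Node u (S = 121.1): V_u = e^(−0.015)·[0.4335·0.0000 + 0.5665·15.0000] = 8.3717
Node d (S = 59.69): V_d = e^(−0.015)·[0.4335·15.0000 + 0.5665·58.0892] = 38.8252
Node 0 (S = 85): V_0 = e^(−0.015)·[0.4335·8.3717 + 0.5665·38.8252] = 25.2434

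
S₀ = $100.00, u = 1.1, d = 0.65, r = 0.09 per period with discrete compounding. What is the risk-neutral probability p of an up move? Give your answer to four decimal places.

p = 0.9778

Risk-neutral probability p = (1 + 0.09 − 0.65)/(1.1 − 0.65) = 0.4400/0.4500 = 0.9778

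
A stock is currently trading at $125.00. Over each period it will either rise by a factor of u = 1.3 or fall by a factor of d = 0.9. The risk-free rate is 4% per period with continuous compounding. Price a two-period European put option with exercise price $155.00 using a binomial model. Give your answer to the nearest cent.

$24.52

Risk-neutral probability p = (e^0.04 − 0.9)/(1.3 − 0.9) = 0.1408/0.4000 = 0.3520
Terminal stock prices: S_uu = 211.3, S_ud = 146.2, S_dd = 101.2
Terminal payoffs (K − S): max(-56.25, 0) = 0, max(8.75, 0) = 8.75, max(53.75, 0) = 53.75
Node u (S = 162.5): V_u = e^(−0.04)·[0.3520·0.0000 + 0.6480·8.7500] = 5.4474
Node d (S = 112.5): V_d = e^(−0.04)·[0.3520·8.7500 + 0.6480·53.7500] = 36.4224
Node 0 (S = 125): V_0 = e^(−0.04)·[0.3520·5.4474 + 0.6480·36.4224] = 24.5178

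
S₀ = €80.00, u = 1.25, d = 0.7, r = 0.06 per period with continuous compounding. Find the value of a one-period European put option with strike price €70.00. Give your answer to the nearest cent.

€4.51

Risk-neutral probability p = (e^0.06 − 0.7)/(1.25 − 0.7) = 0.3618/0.5500 = 0.6579
Terminal stock prices: S_u = 100, S_d = 56
Terminal payoffs (K − S): max(-30, 0) = 0, max(14, 0) = 14
Node 0 (S = 80): V_0 = e^(−0.06)·[0.6579·0.0000 + 0.3421·14.0000] = 4.5107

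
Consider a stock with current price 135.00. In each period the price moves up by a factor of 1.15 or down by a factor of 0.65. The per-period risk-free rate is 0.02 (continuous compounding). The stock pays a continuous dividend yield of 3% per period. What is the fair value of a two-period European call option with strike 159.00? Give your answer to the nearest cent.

8.68

Per-period risk-free factor R = e^0.02 = 1.0202; dividend-adjusted growth = e^(0.02−0.03) = 0.9900.
Risk-neutral probability p = (0.9900 − 0.65)/(1.15 − 0.65) = 0.3400/0.5000 = 0.6801
Terminal stock prices: S_uu = 178.5, S_ud = 100.9, S_dd = 57.04
Terminal payoffs (S − K): max(19.54, 0) = 19.54, max(-58.09, 0) = 0, max(-102, 0) = 0
Node u (S = 155.2): V_u = e^(−0.02)·[0.6801·19.5375 + 0.3199·0.0000] = 13.0243
Node d (S = 87.75): V_d = e^(−0.02)·[0.6801·0.0000 + 0.3199·0.0000] = 0.0000
Node 0 (S = 135): V_0 = e^(−0.02)·[0.6801·13.0243 + 0.3199·0.0000] = 8.6825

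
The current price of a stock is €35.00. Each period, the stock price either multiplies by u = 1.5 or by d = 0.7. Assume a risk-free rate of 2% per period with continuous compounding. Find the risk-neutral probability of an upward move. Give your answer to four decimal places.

p = 0.4003

Risk-neutral probability p = (e^0.02 − 0.7)/(1.5 − 0.7) = 0.3202/0.8000 = 0.4003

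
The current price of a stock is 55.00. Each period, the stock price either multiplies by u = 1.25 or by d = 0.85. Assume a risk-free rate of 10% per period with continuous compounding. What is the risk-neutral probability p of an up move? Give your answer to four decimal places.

p = 0.6379

Risk-neutral probability p = (e^0.1 − 0.85)/(1.25 − 0.85) = 0.2552/0.4000 = 0.6379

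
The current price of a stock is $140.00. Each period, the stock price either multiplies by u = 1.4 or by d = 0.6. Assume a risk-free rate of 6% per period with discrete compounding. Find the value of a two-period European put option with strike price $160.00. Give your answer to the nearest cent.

Risk-neutral probability p = (1 + 0.06 − 0.6)/(1.4 − 0.6) = 0.4600/0.8000 = 0.5750
Terminal stock prices: S_uu = 274.4, S_ud = 117.6, S_dd = 50.4
Terminal payoffs (K − S): max(-114.4, 0) = 0, max(42.4, 0) = 42.4, max(109.6, 0) = 109.6
Node u (S = 196): V_u = 1/1.06·[0.5750·0.0000 + 0.4250·42.4000] = 17.0000
Node d (S = 84): V_d = 1/1.06·[0.5750·42.4000 + 0.4250·109.6000] = 66.9434
Node 0 (S = 140): V_0 = 1/1.06·[0.5750·17.0000 + 0.4250·66.9434] = 36.0622

$36.06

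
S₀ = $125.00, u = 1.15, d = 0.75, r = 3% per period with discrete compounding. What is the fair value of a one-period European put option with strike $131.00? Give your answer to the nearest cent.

$10.85

Risk-neutral probability p = (1 + 0.03 − 0.75)/(1.15 − 0.75) = 0.2800/0.4000 = 0.7000
Terminal stock prices: S_u = 143.8, S_d = 93.75
Terminal payoffs (K − S): max(-12.75, 0) = 0, max(37.25, 0) = 37.25
Node 0 (S = 125): V_0 = 1/1.03·[0.7000·0.0000 + 0.3000·37.2500] = 10.8495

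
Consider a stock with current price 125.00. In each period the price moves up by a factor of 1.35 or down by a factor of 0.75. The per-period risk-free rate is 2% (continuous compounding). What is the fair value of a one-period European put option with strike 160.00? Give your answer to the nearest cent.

35.69

Risk-neutral probability p = (e^0.02 − 0.75)/(1.35 − 0.75) = 0.2702/0.6000 = 0.4503
Terminal stock prices: S_u = 168.8, S_d = 93.75
Terminal payoffs (K − S): max(-8.75, 0) = 0, max(66.25, 0) = 66.25
Node 0 (S = 125): V_0 = e^(−0.02)·[0.4503·0.0000 + 0.5497·66.2500] = 35.6942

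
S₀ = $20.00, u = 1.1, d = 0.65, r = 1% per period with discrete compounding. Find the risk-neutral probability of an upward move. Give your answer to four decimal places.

p = 0.8000

Risk-neutral probability p = (1 + 0.01 − 0.65)/(1.1 − 0.65) = 0.3600/0.4500 = 0.8000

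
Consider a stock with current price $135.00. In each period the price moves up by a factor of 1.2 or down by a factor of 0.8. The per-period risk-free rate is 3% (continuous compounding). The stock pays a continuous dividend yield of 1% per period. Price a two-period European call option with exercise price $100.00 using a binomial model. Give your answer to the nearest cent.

Per-period risk-free factor R = e^0.03 = 1.0305; dividend-adjusted growth = e^(0.03−0.01) = 1.0202.
Risk-neutral probability p = (1.0202 − 0.8)/(1.2 − 0.8) = 0.2202/0.4000 = 0.5505
Terminal stock prices: S_uu = 194.4, S_ud = 129.6, S_dd = 86.4
Terminal payoffs (S − K): max(94.4, 0) = 94.4, max(29.6, 0) = 29.6, max(-13.6, 0) = 0
Node u (S = 162): V_u = e^(−0.03)·[0.5505·94.4000 + 0.4495·29.6000] = 63.3435
Node d (S = 108): V_d = e^(−0.03)·[0.5505·29.6000 + 0.4495·0.0000] = 15.8133
Node 0 (S = 135): V_0 = e^(−0.03)·[0.5505·63.3435 + 0.4495·15.8133] = 40.7382

$40.74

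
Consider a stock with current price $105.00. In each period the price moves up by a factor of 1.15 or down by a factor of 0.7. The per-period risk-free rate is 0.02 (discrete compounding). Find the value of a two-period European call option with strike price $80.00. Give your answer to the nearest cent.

Risk-neutral probability p = (1 + 0.02 − 0.7)/(1.15 − 0.7) = 0.3200/0.4500 = 0.7111
Terminal stock prices: S_uu = 138.9, S_ud = 84.52, S_dd = 51.45
Terminal payoffs (S − K): max(58.86, 0) = 58.86, max(4.525, 0) = 4.525, max(-28.55, 0) = 0
Node u (S = 120.7): V_u = 1/1.02·[0.7111·58.8625 + 0.2889·4.5250] = 42.3186
Node d (S = 73.5): V_d = 1/1.02·[0.7111·4.5250 + 0.2889·0.0000] = 3.1547
Node 0 (S = 105): V_0 = 1/1.02·[0.7111·42.3186 + 0.2889·3.1547] = 30.3967

$30.40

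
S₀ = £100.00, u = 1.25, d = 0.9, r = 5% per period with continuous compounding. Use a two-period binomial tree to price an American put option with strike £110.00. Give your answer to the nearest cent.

£10.80

Risk-neutral probability p = (e^0.05 − 0.9)/(1.25 − 0.9) = 0.1513/0.3500 = 0.4322
Terminal stock prices: S_uu = 156.2, S_ud = 112.5, S_dd = 81
Terminal payoffs (K − S): max(-46.25, 0) = 0, max(-2.5, 0) = 0, max(29, 0) = 29
Node u (S = 125): continuation = e^(−0.05)·[0.4322·0.0000 + 0.5678·0.0000] = 0.0000; exercise value = 0.0000 ≤ continuation, so V_u = 0.0000
Node d (S = 90): continuation = e^(−0.05)·[0.4322·0.0000 + 0.5678·29.0000] = 15.6630; exercise value = 20.0000 > continuation, so V_d = 20.0000 (exercise)
Node 0 (S = 100): continuation = e^(−0.05)·[0.4322·0.0000 + 0.5678·20.0000] = 10.8021; exercise value = 10.0000 ≤ continuation, so V_0 = 10.8021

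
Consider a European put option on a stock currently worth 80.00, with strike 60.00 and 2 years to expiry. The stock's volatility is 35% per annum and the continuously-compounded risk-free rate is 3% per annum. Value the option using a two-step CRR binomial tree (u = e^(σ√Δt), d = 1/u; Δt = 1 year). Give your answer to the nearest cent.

CRR parameters: u = e^(σ√Δt) = e^(0.35·√1) = 1.4191, d = 1/u = 0.7047
Per-period rate: rΔt = 0.03·1 = 0.03, so R = e^0.03 = 1.0305
Risk-neutral probability p = (e^0.03 − 0.7047)/(1.4191 − 0.7047) = 0.3258/0.7144 = 0.4560
Terminal stock prices: S_uu = 161.1, S_ud = 80, S_dd = 39.73
Terminal payoffs (K − S): max(-101.1, 0) = 0, max(-20, 0) = 0, max(20.27, 0) = 20.27
Node u (S = 113.5): V_u = e^(−0.03)·[0.4560·0.0000 + 0.5440·0.0000] = 0.0000
Node d (S = 56.38): V_d = e^(−0.03)·[0.4560·0.0000 + 0.5440·20.2732] = 10.7024
Node 0 (S = 80): V_0 = e^(−0.03)·[0.4560·0.0000 + 0.5440·10.7024] = 5.6499

5.65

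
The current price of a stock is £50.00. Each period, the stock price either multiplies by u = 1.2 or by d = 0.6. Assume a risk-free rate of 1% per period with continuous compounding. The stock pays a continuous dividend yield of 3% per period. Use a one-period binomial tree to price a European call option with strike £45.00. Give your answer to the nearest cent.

£9.41

Per-period risk-free factor R = e^0.01 = 1.0101; dividend-adjusted growth = e^(0.01−0.03) = 0.9802.
Risk-neutral probability p = (0.9802 − 0.6)/(1.2 − 0.6) = 0.3802/0.6000 = 0.6337
Terminal stock prices: S_u = 60, S_d = 30
Terminal payoffs (S − K): max(15, 0) = 15, max(-15, 0) = 0
Node 0 (S = 50): V_0 = e^(−0.01)·[0.6337·15.0000 + 0.3663·0.0000] = 9.4104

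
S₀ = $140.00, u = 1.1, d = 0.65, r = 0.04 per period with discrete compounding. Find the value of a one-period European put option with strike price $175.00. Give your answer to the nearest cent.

$28.27

Risk-neutral probability p = (1 + 0.04 − 0.65)/(1.1 − 0.65) = 0.3900/0.4500 = 0.8667
Terminal stock prices: S_u = 154, S_d = 91
Terminal payoffs (K − S): max(21, 0) = 21, max(84, 0) = 84
Node 0 (S = 140): V_0 = 1/1.04·[0.8667·21.0000 + 0.1333·84.0000] = 28.2692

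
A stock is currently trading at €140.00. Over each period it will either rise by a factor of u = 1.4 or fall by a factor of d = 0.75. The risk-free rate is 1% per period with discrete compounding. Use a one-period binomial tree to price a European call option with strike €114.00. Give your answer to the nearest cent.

Risk-neutral probability p = (1 + 0.01 − 0.75)/(1.4 − 0.75) = 0.2600/0.6500 = 0.4000
Terminal stock prices: S_u = 196, S_d = 105
Terminal payoffs (S − K): max(82, 0) = 82, max(-9, 0) = 0
Node 0 (S = 140): V_0 = 1/1.01·[0.4000·82.0000 + 0.6000·0.0000] = 32.4752

€32.48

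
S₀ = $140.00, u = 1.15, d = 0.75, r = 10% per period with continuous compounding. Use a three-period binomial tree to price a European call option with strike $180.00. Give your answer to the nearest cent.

Risk-neutral probability p = (e^0.1 − 0.75)/(1.15 − 0.75) = 0.3552/0.4000 = 0.8879
Terminal stock prices: S_uuu = 212.9, S_uud = 138.9, S_udd = 90.56, S_ddd = 59.06
Terminal payoffs (S − K): max(32.92, 0) = 32.92, max(-41.14, 0) = 0, max(-89.44, 0) = 0, max(-120.9, 0) = 0
Node uu (S = 185.1): V_uu = e^(−0.1)·[0.8879·32.9225 + 0.1121·0.0000] = 26.4509
Node ud (S = 120.8): V_ud = e^(−0.1)·[0.8879·0.0000 + 0.1121·0.0000] = 0.0000
Node dd (S = 78.75): V_dd = e^(−0.1)·[0.8879·0.0000 + 0.1121·0.0000] = 0.0000
Node u (S = 161): V_u = e^(−0.1)·[0.8879·26.4509 + 0.1121·0.0000] = 21.2515
Node d (S = 105): V_d = e^(−0.1)·[0.8879·0.0000 + 0.1121·0.0000] = 0.0000
Node 0 (S = 140): V_0 = e^(−0.1)·[0.8879·21.2515 + 0.1121·0.0000] = 17.0741

$17.07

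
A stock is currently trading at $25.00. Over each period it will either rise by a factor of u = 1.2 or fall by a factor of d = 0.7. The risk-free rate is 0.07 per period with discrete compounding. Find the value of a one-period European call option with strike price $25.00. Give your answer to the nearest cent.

Risk-neutral probability p = (1 + 0.07 − 0.7)/(1.2 − 0.7) = 0.3700/0.5000 = 0.7400
Terminal stock prices: S_u = 30, S_d = 17.5
Terminal payoffs (S − K): max(5, 0) = 5, max(-7.5, 0) = 0
Node 0 (S = 25): V_0 = 1/1.07·[0.7400·5.0000 + 0.2600·0.0000] = 3.4579

$3.46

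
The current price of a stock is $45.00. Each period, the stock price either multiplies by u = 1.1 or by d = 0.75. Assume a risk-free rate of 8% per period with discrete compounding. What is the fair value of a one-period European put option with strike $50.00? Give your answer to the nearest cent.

$1.30

Risk-neutral probability p = (1 + 0.08 − 0.75)/(1.1 − 0.75) = 0.3300/0.3500 = 0.9429
Terminal stock prices: S_u = 49.5, S_d = 33.75
Terminal payoffs (K − S): max(0.5, 0) = 0.5, max(16.25, 0) = 16.25
Node 0 (S = 45): V_0 = 1/1.08·[0.9429·0.5000 + 0.0571·16.2500] = 1.2963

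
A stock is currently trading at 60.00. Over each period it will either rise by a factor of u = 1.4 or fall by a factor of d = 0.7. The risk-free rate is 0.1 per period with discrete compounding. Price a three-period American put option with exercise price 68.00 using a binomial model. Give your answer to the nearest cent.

12.25

Risk-neutral probability p = (1 + 0.1 − 0.7)/(1.4 − 0.7) = 0.4000/0.7000 = 0.5714
Terminal stock prices: S_uuu = 164.6, S_uud = 82.32, S_udd = 41.16, S_ddd = 20.58
Terminal payoffs (K − S): max(-96.64, 0) = 0, max(-14.32, 0) = 0, max(26.84, 0) = 26.84, max(47.42, 0) = 47.42
Node uu (S = 117.6): continuation = 1/1.1·[0.5714·0.0000 + 0.4286·0.0000] = 0.0000; exercise value = 0.0000 ≤ continuation, so V_uu = 0.0000
Node ud (S = 58.8): continuation = 1/1.1·[0.5714·0.0000 + 0.4286·26.8400] = 10.4571; exercise value = 9.2000 ≤ continuation, so V_ud = 10.4571
Node dd (S = 29.4): continuation = 1/1.1·[0.5714·26.8400 + 0.4286·47.4200] = 32.4182; exercise value = 38.6000 > continuation, so V_dd = 38.6000 (exercise)
Node u (S = 84): continuation = 1/1.1·[0.5714·0.0000 + 0.4286·10.4571] = 4.0742; exercise value = 0.0000 ≤ continuation, so V_u = 4.0742
Node d (S = 42): continuation = 1/1.1·[0.5714·10.4571 + 0.4286·38.6000] = 20.4712; exercise value = 26.0000 > continuation, so V_d = 26.0000 (exercise)
Node 0 (S = 60): continuation = 1/1.1·[0.5714·4.0742 + 0.4286·26.0000] = 12.2463; exercise value = 8.0000 ≤ continuation, so V_0 = 12.2463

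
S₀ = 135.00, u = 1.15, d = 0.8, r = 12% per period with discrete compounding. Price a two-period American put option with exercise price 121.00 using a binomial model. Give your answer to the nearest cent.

0.99

Risk-neutral probability p = (1 + 0.12 − 0.8)/(1.15 − 0.8) = 0.3200/0.3500 = 0.9143
Terminal stock prices: S_uu = 178.5, S_ud = 124.2, S_dd = 86.4
Terminal payoffs (K − S): max(-57.54, 0) = 0, max(-3.2, 0) = 0, max(34.6, 0) = 34.6
Node u (S = 155.2): continuation = 1/1.12·[0.9143·0.0000 + 0.0857·0.0000] = 0.0000; exercise value = 0.0000 ≤ continuation, so V_u = 0.0000
Node d (S = 108): continuation = 1/1.12·[0.9143·0.0000 + 0.0857·34.6000] = 2.6480; exercise value = 13.0000 > continuation, so V_d = 13.0000 (exercise)
Node 0 (S = 135): continuation = 1/1.12·[0.9143·0.0000 + 0.0857·13.0000] = 0.9949; exercise value = 0.0000 ≤ continuation, so V_0 = 0.9949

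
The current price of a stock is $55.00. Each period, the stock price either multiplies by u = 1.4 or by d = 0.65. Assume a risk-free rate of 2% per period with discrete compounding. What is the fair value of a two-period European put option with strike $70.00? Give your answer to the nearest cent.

$21.12

Risk-neutral probability p = (1 + 0.02 − 0.65)/(1.4 − 0.65) = 0.3700/0.7500 = 0.4933
Terminal stock prices: S_uu = 107.8, S_ud = 50.05, S_dd = 23.24
Terminal payoffs (K − S): max(-37.8, 0) = 0, max(19.95, 0) = 19.95, max(46.76, 0) = 46.76
Node u (S = 77): V_u = 1/1.02·[0.4933·0.0000 + 0.5067·19.9500] = 9.9098
Node d (S = 35.75): V_d = 1/1.02·[0.4933·19.9500 + 0.5067·46.7625] = 32.8775
Node 0 (S = 55): V_0 = 1/1.02·[0.4933·9.9098 + 0.5067·32.8775] = 21.1243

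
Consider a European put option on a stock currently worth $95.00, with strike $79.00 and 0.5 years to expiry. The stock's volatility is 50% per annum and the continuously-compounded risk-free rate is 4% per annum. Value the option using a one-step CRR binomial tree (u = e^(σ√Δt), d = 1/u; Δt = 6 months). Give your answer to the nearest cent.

CRR parameters: u = e^(σ√Δt) = e^(0.5·√0.5) = 1.4241, d = 1/u = 0.7022
Per-period rate: rΔt = 0.04·0.5 = 0.02, so R = e^0.02 = 1.0202
Risk-neutral probability p = (e^0.02 − 0.7022)/(1.4241 − 0.7022) = 0.3180/0.7219 = 0.4405
Terminal stock prices: S_u = 135.3, S_d = 66.71
Terminal payoffs (K − S): max(-56.29, 0) = 0, max(12.29, 0) = 12.29
Node 0 (S = 95): V_0 = e^(−0.02)·[0.4405·0.0000 + 0.5595·12.2921] = 6.7412

$6.74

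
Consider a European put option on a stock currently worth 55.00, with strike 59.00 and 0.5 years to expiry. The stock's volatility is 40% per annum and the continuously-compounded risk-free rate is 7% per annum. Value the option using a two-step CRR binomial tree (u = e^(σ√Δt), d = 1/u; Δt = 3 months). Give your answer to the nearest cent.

CRR parameters: u = e^(σ√Δt) = e^(0.4·√0.25) = 1.2214, d = 1/u = 0.8187
Per-period rate: rΔt = 0.07·0.25 = 0.0175, so R = e^0.0175 = 1.0177
Risk-neutral probability p = (e^0.0175 − 0.8187)/(1.2214 − 0.8187) = 0.1989/0.4027 = 0.4940
Terminal stock prices: S_uu = 82.05, S_ud = 55, S_dd = 36.87
Terminal payoffs (K − S): max(-23.05, 0) = 0, max(4, 0) = 4, max(22.13, 0) = 22.13
Node u (S = 67.18): V_u = e^(−0.0175)·[0.4940·0.0000 + 0.5060·4.0000] = 1.9889
Node d (S = 45.03): V_d = e^(−0.0175)·[0.4940·4.0000 + 0.5060·22.1324] = 12.9463
Node 0 (S = 55): V_0 = e^(−0.0175)·[0.4940·1.9889 + 0.5060·12.9463] = 7.4025

7.40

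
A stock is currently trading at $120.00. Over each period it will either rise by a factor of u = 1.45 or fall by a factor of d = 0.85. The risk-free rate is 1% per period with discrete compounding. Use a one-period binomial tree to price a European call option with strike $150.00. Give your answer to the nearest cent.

$6.34

Risk-neutral probability p = (1 + 0.01 − 0.85)/(1.45 − 0.85) = 0.1600/0.6000 = 0.2667
Terminal stock prices: S_u = 174, S_d = 102
Terminal payoffs (S − K): max(24, 0) = 24, max(-48, 0) = 0
Node 0 (S = 120): V_0 = 1/1.01·[0.2667·24.0000 + 0.7333·0.0000] = 6.3366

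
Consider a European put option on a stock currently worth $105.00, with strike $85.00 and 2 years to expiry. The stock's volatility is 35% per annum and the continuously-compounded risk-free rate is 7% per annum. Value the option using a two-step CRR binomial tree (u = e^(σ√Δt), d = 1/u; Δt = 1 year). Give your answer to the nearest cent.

$6.72

CRR parameters: u = e^(σ√Δt) = e^(0.35·√1) = 1.4191, d = 1/u = 0.7047
Per-period rate: rΔt = 0.07·1 = 0.07, so R = e^0.07 = 1.0725
Risk-neutral probability p = (e^0.07 − 0.7047)/(1.4191 − 0.7047) = 0.3678/0.7144 = 0.5149
Terminal stock prices: S_uu = 211.4, S_ud = 105, S_dd = 52.14
Terminal payoffs (K − S): max(-126.4, 0) = 0, max(-20, 0) = 0, max(32.86, 0) = 32.86
Node u (S = 149): V_u = e^(−0.07)·[0.5149·0.0000 + 0.4851·0.0000] = 0.0000
Node d (S = 73.99): V_d = e^(−0.07)·[0.5149·0.0000 + 0.4851·32.8585] = 14.8627
Node 0 (S = 105): V_0 = e^(−0.07)·[0.5149·0.0000 + 0.4851·14.8627] = 6.7227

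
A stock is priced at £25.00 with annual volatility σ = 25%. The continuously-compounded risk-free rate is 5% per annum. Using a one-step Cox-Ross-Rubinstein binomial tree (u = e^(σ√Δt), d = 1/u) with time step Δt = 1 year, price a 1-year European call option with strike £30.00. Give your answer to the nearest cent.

£1.08

CRR parameters: u = e^(σ√Δt) = e^(0.25·√1) = 1.2840, d = 1/u = 0.7788
Per-period rate: rΔt = 0.05·1 = 0.05, so R = e^0.05 = 1.0513
Risk-neutral probability p = (e^0.05 − 0.7788)/(1.2840 − 0.7788) = 0.2725/0.5052 = 0.5393
Terminal stock prices: S_u = 32.1, S_d = 19.47
Terminal payoffs (S − K): max(2.101, 0) = 2.101, max(-10.53, 0) = 0
Node 0 (S = 25): V_0 = e^(−0.05)·[0.5393·2.1006 + 0.4607·0.0000] = 1.0776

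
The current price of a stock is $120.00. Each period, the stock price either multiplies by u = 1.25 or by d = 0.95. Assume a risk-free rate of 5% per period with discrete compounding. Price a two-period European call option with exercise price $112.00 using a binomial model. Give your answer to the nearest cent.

$19.90

Risk-neutral probability p = (1 + 0.05 − 0.95)/(1.25 − 0.95) = 0.1000/0.3000 = 0.3333
Terminal stock prices: S_uu = 187.5, S_ud = 142.5, S_dd = 108.3
Terminal payoffs (S − K): max(75.5, 0) = 75.5, max(30.5, 0) = 30.5, max(-3.7, 0) = 0
Node u (S = 150): V_u = 1/1.05·[0.3333·75.5000 + 0.6667·30.5000] = 43.3333
Node d (S = 114): V_d = 1/1.05·[0.3333·30.5000 + 0.6667·0.0000] = 9.6825
Node 0 (S = 120): V_0 = 1/1.05·[0.3333·43.3333 + 0.6667·9.6825] = 19.9043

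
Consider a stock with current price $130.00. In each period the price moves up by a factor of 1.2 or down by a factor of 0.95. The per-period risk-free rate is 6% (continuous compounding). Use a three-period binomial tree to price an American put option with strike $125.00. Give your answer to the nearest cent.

Risk-neutral probability p = (e^0.06 − 0.95)/(1.2 − 0.95) = 0.1118/0.2500 = 0.4473
Terminal stock prices: S_uuu = 224.6, S_uud = 177.8, S_udd = 140.8, S_ddd = 111.5
Terminal payoffs (K − S): max(-99.64, 0) = 0, max(-52.84, 0) = 0, max(-15.79, 0) = 0, max(13.54, 0) = 13.54
Node uu (S = 187.2): continuation = e^(−0.06)·[0.4473·0.0000 + 0.5527·0.0000] = 0.0000; exercise value = 0.0000 ≤ continuation, so V_uu = 0.0000
Node ud (S = 148.2): continuation = e^(−0.06)·[0.4473·0.0000 + 0.5527·0.0000] = 0.0000; exercise value = 0.0000 ≤ continuation, so V_ud = 0.0000
Node dd (S = 117.3): continuation = e^(−0.06)·[0.4473·0.0000 + 0.5527·13.5413] = 7.0478; exercise value = 7.6750 > continuation, so V_dd = 7.6750 (exercise)
Node u (S = 156): continuation = e^(−0.06)·[0.4473·0.0000 + 0.5527·0.0000] = 0.0000; exercise value = 0.0000 ≤ continuation, so V_u = 0.0000
Node d (S = 123.5): continuation = e^(−0.06)·[0.4473·0.0000 + 0.5527·7.6750] = 3.9946; exercise value = 1.5000 ≤ continuation, so V_d = 3.9946
Node 0 (S = 130): continuation = e^(−0.06)·[0.4473·0.0000 + 0.5527·3.9946] = 2.0791; exercise value = 0.0000 ≤ continuation, so V_0 = 2.0791

$2.08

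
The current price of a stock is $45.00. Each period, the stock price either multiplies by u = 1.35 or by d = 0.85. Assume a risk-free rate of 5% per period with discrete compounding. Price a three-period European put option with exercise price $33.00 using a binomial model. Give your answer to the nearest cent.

Risk-neutral probability p = (1 + 0.05 − 0.85)/(1.35 − 0.85) = 0.2000/0.5000 = 0.4000
Terminal stock prices: S_uuu = 110.7, S_uud = 69.71, S_udd = 43.89, S_ddd = 27.64
Terminal payoffs (K − S): max(-77.72, 0) = 0, max(-36.71, 0) = 0, max(-10.89, 0) = 0, max(5.364, 0) = 5.364
Node uu (S = 82.01): V_uu = 1/1.05·[0.4000·0.0000 + 0.6000·0.0000] = 0.0000
Node ud (S = 51.64): V_ud = 1/1.05·[0.4000·0.0000 + 0.6000·0.0000] = 0.0000
Node dd (S = 32.51): V_dd = 1/1.05·[0.4000·0.0000 + 0.6000·5.3644] = 3.0654
Node u (S = 60.75): V_u = 1/1.05·[0.4000·0.0000 + 0.6000·0.0000] = 0.0000
Node d (S = 38.25): V_d = 1/1.05·[0.4000·0.0000 + 0.6000·3.0654] = 1.7516
Node 0 (S = 45): V_0 = 1/1.05·[0.4000·0.0000 + 0.6000·1.7516] = 1.0009

$1.00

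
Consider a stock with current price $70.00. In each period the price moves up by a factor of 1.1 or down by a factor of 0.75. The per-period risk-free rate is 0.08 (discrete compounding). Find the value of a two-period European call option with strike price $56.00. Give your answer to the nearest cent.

$22.04

Risk-neutral probability p = (1 + 0.08 − 0.75)/(1.1 − 0.75) = 0.3300/0.3500 = 0.9429
Terminal stock prices: S_uu = 84.7, S_ud = 57.75, S_dd = 39.38
Terminal payoffs (S − K): max(28.7, 0) = 28.7, max(1.75, 0) = 1.75, max(-16.62, 0) = 0
Node u (S = 77): V_u = 1/1.08·[0.9429·28.7000 + 0.0571·1.7500] = 25.1481
Node d (S = 52.5): V_d = 1/1.08·[0.9429·1.7500 + 0.0571·0.0000] = 1.5278
Node 0 (S = 70): V_0 = 1/1.08·[0.9429·25.1481 + 0.0571·1.5278] = 22.0356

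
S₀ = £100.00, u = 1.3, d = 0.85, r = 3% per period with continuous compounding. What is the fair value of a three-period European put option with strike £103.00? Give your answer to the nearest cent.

£11.75

Risk-neutral probability p = (e^0.03 − 0.85)/(1.3 − 0.85) = 0.1805/0.4500 = 0.4010
Terminal stock prices: S_uuu = 219.7, S_uud = 143.7, S_udd = 93.92, S_ddd = 61.41
Terminal payoffs (K − S): max(-116.7, 0) = 0, max(-40.65, 0) = 0, max(9.075, 0) = 9.075, max(41.59, 0) = 41.59
Node uu (S = 169): V_uu = e^(−0.03)·[0.4010·0.0000 + 0.5990·0.0000] = 0.0000
Node ud (S = 110.5): V_ud = e^(−0.03)·[0.4010·0.0000 + 0.5990·9.0750] = 5.2752
Node dd (S = 72.25): V_dd = e^(−0.03)·[0.4010·9.0750 + 0.5990·41.5875] = 27.7059
Node u (S = 130): V_u = e^(−0.03)·[0.4010·0.0000 + 0.5990·5.2752] = 3.0664
Node d (S = 85): V_d = e^(−0.03)·[0.4010·5.2752 + 0.5990·27.7059] = 18.1580
Node 0 (S = 100): V_0 = e^(−0.03)·[0.4010·3.0664 + 0.5990·18.1580] = 11.7483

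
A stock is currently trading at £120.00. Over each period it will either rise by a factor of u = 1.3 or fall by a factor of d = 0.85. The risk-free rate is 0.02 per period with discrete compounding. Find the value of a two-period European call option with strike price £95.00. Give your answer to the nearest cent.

£31.78

Risk-neutral probability p = (1 + 0.02 − 0.85)/(1.3 − 0.85) = 0.1700/0.4500 = 0.3778
Terminal stock prices: S_uu = 202.8, S_ud = 132.6, S_dd = 86.7
Terminal payoffs (S − K): max(107.8, 0) = 107.8, max(37.6, 0) = 37.6, max(-8.3, 0) = 0
Node u (S = 156): V_u = 1/1.02·[0.3778·107.8000 + 0.6222·37.6000] = 62.8627
Node d (S = 102): V_d = 1/1.02·[0.3778·37.6000 + 0.6222·0.0000] = 13.9259
Node 0 (S = 120): V_0 = 1/1.02·[0.3778·62.8627 + 0.6222·13.9259] = 31.7776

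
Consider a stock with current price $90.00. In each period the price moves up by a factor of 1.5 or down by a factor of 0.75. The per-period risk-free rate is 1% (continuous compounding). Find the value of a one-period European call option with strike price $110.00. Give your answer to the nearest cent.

Risk-neutral probability p = (e^0.01 − 0.75)/(1.5 − 0.75) = 0.2601/0.7500 = 0.3467
Terminal stock prices: S_u = 135, S_d = 67.5
Terminal payoffs (S − K): max(25, 0) = 25, max(-42.5, 0) = 0
Node 0 (S = 90): V_0 = e^(−0.01)·[0.3467·25.0000 + 0.6533·0.0000] = 8.5821

$8.58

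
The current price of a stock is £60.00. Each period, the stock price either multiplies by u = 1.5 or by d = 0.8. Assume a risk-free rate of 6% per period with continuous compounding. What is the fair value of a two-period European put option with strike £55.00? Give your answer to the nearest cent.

Risk-neutral probability p = (e^0.06 − 0.8)/(1.5 − 0.8) = 0.2618/0.7000 = 0.3741
Terminal stock prices: S_uu = 135, S_ud = 72, S_dd = 38.4
Terminal payoffs (K − S): max(-80, 0) = 0, max(-17, 0) = 0, max(16.6, 0) = 16.6
Node u (S = 90): V_u = e^(−0.06)·[0.3741·0.0000 + 0.6259·0.0000] = 0.0000
Node d (S = 48): V_d = e^(−0.06)·[0.3741·0.0000 + 0.6259·16.6000] = 9.7856
Node 0 (S = 60): V_0 = e^(−0.06)·[0.3741·0.0000 + 0.6259·9.7856] = 5.7686

£5.77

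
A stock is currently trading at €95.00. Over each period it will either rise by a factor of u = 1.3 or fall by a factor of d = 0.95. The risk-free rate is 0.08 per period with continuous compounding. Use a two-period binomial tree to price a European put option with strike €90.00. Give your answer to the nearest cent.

€1.39

Risk-neutral probability p = (e^0.08 − 0.95)/(1.3 − 0.95) = 0.1333/0.3500 = 0.3808
Terminal stock prices: S_uu = 160.6, S_ud = 117.3, S_dd = 85.74
Terminal payoffs (K − S): max(-70.55, 0) = 0, max(-27.32, 0) = 0, max(4.263, 0) = 4.263
Node u (S = 123.5): V_u = e^(−0.08)·[0.3808·0.0000 + 0.6192·0.0000] = 0.0000
Node d (S = 90.25): V_d = e^(−0.08)·[0.3808·0.0000 + 0.6192·4.2625] = 2.4363
Node 0 (S = 95): V_0 = e^(−0.08)·[0.3808·0.0000 + 0.6192·2.4363] = 1.3926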